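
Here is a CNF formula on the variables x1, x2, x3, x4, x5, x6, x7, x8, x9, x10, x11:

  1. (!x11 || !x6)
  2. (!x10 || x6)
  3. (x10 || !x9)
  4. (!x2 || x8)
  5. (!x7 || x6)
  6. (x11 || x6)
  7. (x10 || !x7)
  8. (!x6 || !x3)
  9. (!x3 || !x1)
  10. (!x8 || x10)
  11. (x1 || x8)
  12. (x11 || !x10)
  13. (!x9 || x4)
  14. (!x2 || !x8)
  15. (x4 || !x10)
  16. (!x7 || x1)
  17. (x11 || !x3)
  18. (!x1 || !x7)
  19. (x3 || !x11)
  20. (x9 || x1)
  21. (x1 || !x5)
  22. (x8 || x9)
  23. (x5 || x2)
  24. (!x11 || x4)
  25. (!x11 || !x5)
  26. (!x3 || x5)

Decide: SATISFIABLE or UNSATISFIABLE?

x11 = True:
  propagation gives x6=False, x10=False, x9=False, x7=False; an empty clause results — contradiction.
x11 = False:
  propagation gives x6=True, x3=False, x10=False, x9=False; an empty clause results — contradiction.
Every branch closes, so no satisfying assignment exists.

UNSATISFIABLE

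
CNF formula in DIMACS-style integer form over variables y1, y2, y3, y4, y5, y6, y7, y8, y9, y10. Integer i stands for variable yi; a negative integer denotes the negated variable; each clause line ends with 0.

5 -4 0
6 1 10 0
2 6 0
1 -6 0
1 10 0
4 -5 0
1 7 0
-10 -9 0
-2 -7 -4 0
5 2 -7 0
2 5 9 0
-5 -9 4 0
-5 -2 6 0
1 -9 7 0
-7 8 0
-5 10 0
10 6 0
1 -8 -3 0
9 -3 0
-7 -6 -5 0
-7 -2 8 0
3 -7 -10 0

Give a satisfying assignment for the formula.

y1=True, y2=False, y3=False, y4=True, y5=True, y6=True, y7=False, y8=True, y9=False, y10=True

y1 occurs only positively in the remaining clauses — set y1 = True.
Branch on y2: take y2 = False.
  then y6 is forced to True.
The remaining clauses are satisfied by y3 = False, y4 = True, y5 = True, y7 = False, y8 = True, y9 = False, y10 = True.
Check each clause:
  1. {y5, ¬y4} — y5 is true.
  2. {y1, y6, y10} — y1 is true.
  3. {y6, y2} — y6 is true.
  4. {y1, ¬y6} — y1 is true.
  5. {y10, y1} — y1 is true.
  6. {¬y5, y4} — y4 is true.
  7. {y1, y7} — y1 is true.
  8. {¬y10, ¬y9} — ¬y9 is true.
  9. {¬y2, ¬y4, ¬y7} — ¬y7 is true.
  10. {y5, ¬y7, y2} — ¬y7 is true.
  11. {y5, y9, y2} — y5 is true.
  12. {¬y9, ¬y5, y4} — y4 is true.
  13. {¬y5, y6, ¬y2} — ¬y2 is true.
  14. {y1, y7, ¬y9} — y1 is true.
  15. {¬y7, y8} — y8 is true.
  16. {y10, ¬y5} — y10 is true.
  17. {y6, y10} — y10 is true.
  18. {y1, ¬y8, ¬y3} — y1 is true.
  19. {y9, ¬y3} — ¬y3 is true.
  20. {¬y6, ¬y7, ¬y5} — ¬y7 is true.
  21. {¬y7, ¬y2, y8} — y8 is true.
  22. {¬y10, ¬y7, y3} — ¬y7 is true.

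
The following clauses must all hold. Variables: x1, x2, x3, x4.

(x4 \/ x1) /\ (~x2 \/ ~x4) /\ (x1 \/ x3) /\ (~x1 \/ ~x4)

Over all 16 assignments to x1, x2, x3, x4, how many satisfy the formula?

5

Satisfying assignments:
  x1=0 x2=0 x3=1 x4=1
  x1=1 x2=0 x3=0 x4=0
  x1=1 x2=0 x3=1 x4=0
  x1=1 x2=1 x3=0 x4=0
  x1=1 x2=1 x3=1 x4=0
Count: 5.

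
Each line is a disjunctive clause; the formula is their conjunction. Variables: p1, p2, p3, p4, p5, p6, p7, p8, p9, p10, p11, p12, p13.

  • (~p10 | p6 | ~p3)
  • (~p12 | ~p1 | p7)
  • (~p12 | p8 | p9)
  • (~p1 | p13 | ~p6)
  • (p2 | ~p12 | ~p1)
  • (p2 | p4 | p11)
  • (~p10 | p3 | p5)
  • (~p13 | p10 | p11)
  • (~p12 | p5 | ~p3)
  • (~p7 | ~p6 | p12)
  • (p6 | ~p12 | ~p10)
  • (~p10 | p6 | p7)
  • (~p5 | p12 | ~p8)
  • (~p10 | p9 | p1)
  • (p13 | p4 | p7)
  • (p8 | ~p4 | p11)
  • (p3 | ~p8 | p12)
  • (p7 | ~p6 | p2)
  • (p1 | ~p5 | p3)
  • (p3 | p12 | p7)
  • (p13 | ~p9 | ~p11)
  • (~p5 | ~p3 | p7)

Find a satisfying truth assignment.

Pure literal: p2 appears only positively; assign p2 = True.
Try p1 = False.
For the remaining variables, p3 = True, p4 = False, p5 = False, p6 = True, p7 = False, p8 = False, p9 = True, p10 = True, p11 = True, p12 = False, p13 = True works.

p1=False, p2=True, p3=True, p4=False, p5=False, p6=True, p7=False, p8=False, p9=True, p10=True, p11=True, p12=False, p13=True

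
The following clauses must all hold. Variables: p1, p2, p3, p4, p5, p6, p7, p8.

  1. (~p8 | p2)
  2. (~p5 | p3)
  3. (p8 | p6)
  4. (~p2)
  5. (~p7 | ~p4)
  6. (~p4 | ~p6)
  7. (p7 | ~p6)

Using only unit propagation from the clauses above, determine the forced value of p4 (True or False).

Unit clause (~p2) sets p2 = False.
(~p8 | p2): since p2 = False, the clause reduces to (~p8). p8 = False.
From (p6 | p8) and p8 = False: p6 = True.
(~p6 | ~p4): since p6 = True, the clause reduces to (~p4). p4 = False.

False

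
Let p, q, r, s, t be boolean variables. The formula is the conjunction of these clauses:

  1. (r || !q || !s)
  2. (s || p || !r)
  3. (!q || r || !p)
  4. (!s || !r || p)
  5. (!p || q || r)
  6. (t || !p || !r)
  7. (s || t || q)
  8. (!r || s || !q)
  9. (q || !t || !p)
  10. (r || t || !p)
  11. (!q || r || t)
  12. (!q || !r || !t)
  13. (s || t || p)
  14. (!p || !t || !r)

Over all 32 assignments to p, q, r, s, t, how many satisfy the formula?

4

Satisfying assignments:
  p=F q=F r=F s=F t=T
  p=F q=F r=F s=T t=F
  p=F q=F r=F s=T t=T
  p=F q=T r=F s=F t=T
Count: 4.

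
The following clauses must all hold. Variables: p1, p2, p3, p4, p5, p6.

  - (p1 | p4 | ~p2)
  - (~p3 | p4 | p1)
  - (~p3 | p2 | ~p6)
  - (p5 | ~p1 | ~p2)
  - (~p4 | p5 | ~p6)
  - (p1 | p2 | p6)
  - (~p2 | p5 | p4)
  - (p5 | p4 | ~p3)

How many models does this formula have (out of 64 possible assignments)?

Case analysis on p2 and p4:
  p2=1, p4=1: p3 free; 5 ways for (p1,p5,p6) × 2^1 = 10.
  p2=1, p4=0: remaining (p1,p3,p5,p6) ∈ {(1,0,1,0); (1,0,1,1); (1,1,1,0); (1,1,1,1)} — 4.
  p2=0, p4=1: 6 of the 16 assignments to (p1,p3,p5,p6) work.
  p2=0, p4=0: 7 of the 16 assignments to (p1,p3,p5,p6) work.
Total: 10 + 4 + 6 + 7 = 27.

27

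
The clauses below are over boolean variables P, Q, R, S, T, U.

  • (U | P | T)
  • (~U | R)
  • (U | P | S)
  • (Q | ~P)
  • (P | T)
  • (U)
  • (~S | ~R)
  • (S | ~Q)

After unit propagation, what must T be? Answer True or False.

(U) is a unit clause: U = True.
(R | ~U) with U = True leaves only R, so R = True.
(~R | ~S) with R = True leaves only ~S, so S = False.
In (~Q | S), S is now false; ~Q must hold, so Q = False.
(Q | ~P) with Q = False leaves only ~P, so P = False.
In (P | T), P is now false; T must hold, so T = True.

True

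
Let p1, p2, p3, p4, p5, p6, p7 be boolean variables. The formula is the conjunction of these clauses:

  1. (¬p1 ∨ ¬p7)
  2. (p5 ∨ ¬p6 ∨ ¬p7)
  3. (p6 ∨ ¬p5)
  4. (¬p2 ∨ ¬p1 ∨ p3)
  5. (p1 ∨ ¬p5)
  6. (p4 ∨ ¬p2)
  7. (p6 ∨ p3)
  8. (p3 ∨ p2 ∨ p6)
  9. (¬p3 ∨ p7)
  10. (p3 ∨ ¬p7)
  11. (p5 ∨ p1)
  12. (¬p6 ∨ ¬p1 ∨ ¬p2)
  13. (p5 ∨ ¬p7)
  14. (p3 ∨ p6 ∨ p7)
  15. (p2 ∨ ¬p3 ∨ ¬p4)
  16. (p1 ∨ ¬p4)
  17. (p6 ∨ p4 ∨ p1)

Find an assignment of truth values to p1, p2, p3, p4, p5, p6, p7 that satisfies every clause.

Try p1 = True.
  then p7 is forced to False.
  then p3 is forced to False.
  then p2 is forced to False.
  then p6 is forced to True.
p4, p5 are now unconstrained; take p4 = False, p5 = True.

p1=T, p2=F, p3=F, p4=F, p5=T, p6=T, p7=F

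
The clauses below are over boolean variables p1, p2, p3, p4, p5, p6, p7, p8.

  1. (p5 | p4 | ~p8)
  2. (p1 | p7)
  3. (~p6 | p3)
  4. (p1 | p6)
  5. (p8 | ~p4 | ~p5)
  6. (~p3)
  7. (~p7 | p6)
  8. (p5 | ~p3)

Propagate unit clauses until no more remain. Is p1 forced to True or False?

True

Unit clause (~p3) sets p3 = False.
(~p6 | p3) with p3 = False leaves only ~p6, so p6 = False.
(p1 | p6) with p6 = False leaves only p1, so p1 = True.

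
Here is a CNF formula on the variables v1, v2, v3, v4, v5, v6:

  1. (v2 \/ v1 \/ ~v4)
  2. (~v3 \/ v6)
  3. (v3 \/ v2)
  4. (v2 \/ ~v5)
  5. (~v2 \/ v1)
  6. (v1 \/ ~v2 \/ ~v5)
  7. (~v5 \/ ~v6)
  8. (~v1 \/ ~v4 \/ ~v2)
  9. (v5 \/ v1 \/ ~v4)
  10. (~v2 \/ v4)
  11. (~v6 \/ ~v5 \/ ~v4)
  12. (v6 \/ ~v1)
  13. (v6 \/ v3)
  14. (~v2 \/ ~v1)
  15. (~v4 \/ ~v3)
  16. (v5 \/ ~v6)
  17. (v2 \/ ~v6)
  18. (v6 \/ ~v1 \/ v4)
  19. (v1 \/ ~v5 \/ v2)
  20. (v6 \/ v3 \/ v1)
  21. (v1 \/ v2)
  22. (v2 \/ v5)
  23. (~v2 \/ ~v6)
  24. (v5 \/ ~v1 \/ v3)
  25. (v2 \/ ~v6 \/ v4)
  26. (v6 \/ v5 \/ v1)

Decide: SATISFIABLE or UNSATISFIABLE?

UNSATISFIABLE

v2 = True:
  propagation gives v1=True; an empty clause results — contradiction.
v2 = False:
  propagation gives v3=True, v6=True; an empty clause results — contradiction.
Every branch closes, so no satisfying assignment exists.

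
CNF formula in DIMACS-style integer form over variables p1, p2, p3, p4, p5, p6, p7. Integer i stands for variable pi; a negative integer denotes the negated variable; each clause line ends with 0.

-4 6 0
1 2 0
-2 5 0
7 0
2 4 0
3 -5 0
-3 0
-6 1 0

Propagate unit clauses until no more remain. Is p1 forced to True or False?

(p7) stands alone — p7 = True.
(¬p3) stands alone — p3 = False.
From (¬p5 ∨ p3) and p3 = False: p5 = False.
In (p5 ∨ ¬p2), p5 is now false; ¬p2 must hold, so p2 = False.
In (p1 ∨ p2), p2 is now false; p1 must hold, so p1 = True.

True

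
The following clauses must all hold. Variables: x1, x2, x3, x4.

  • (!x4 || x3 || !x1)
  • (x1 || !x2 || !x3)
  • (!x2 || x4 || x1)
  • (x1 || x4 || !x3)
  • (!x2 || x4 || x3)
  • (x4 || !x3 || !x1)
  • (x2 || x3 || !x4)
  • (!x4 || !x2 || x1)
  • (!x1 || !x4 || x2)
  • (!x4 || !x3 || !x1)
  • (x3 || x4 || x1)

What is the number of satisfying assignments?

The models are:
  x1=0 x2=0 x3=1 x4=1
  x1=1 x2=0 x3=0 x4=0
Count: 2.

2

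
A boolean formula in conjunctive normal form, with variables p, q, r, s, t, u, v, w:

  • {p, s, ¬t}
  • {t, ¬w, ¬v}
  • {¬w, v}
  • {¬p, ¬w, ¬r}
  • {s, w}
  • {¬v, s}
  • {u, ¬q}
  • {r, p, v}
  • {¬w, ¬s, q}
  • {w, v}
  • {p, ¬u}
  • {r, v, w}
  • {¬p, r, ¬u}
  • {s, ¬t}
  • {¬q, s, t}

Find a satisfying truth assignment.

Branch on p: take p = True.
Set q = False and propagate.
The remaining clauses are satisfied by r = True, s = True, t = False, u = True, v = True, w = False.
Every clause has at least one true literal under this assignment.
Check each clause:
  1. {¬t, s, p} — p is true.
  2. {¬v, ¬w, t} — ¬w is true.
  3. {¬w, v} — ¬w is true.
  4. {¬p, ¬r, ¬w} — ¬w is true.
  5. {s, w} — s is true.
  6. {¬v, s} — s is true.
  7. {¬q, u} — u is true.
  8. {p, r, v} — p is true.
  9. {¬s, ¬w, q} — ¬w is true.
  10. {w, v} — v is true.
  11. {¬u, p} — p is true.
  12. {w, v, r} — r is true.
  13. {r, ¬u, ¬p} — r is true.
  14. {s, ¬t} — ¬t is true.
  15. {¬q, t, s} — s is true.

p=True, q=False, r=True, s=True, t=False, u=True, v=True, w=False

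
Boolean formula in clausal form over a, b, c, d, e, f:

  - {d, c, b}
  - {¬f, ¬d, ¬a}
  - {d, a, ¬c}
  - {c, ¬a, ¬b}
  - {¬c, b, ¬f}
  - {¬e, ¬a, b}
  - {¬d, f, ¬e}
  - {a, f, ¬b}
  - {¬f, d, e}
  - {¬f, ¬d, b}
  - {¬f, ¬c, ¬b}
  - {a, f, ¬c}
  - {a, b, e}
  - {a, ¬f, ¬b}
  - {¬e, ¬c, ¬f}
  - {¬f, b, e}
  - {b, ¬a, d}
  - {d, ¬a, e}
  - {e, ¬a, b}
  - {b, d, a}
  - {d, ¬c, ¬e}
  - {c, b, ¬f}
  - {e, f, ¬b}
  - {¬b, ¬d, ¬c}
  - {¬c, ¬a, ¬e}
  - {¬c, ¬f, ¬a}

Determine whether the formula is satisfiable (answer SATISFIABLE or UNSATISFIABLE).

b = True:
  f = True:
    propagation gives c=False, a=False; an empty clause results — contradiction.
  f = False:
    propagation gives a=True, c=True, e=True; an empty clause results — contradiction.
b = False:
  a = True:
    propagation gives e=False; an empty clause results — contradiction.
  a = False:
    propagation gives e=True, d=True, f=True; an empty clause results — contradiction.
Every branch closes, so no satisfying assignment exists.

UNSATISFIABLE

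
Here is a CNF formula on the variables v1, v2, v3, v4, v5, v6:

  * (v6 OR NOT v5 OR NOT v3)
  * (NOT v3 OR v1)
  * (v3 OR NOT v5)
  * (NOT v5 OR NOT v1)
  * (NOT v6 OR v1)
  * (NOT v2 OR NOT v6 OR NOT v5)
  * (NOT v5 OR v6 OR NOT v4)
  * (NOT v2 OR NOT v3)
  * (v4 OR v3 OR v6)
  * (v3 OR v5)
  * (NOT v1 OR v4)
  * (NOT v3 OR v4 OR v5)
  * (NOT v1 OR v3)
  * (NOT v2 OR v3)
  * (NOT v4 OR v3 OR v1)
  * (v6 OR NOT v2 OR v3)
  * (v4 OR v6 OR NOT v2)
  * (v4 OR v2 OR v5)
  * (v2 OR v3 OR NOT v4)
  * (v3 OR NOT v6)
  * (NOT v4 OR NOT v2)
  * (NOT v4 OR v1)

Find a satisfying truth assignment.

v1=T, v2=F, v3=T, v4=T, v5=F, v6=T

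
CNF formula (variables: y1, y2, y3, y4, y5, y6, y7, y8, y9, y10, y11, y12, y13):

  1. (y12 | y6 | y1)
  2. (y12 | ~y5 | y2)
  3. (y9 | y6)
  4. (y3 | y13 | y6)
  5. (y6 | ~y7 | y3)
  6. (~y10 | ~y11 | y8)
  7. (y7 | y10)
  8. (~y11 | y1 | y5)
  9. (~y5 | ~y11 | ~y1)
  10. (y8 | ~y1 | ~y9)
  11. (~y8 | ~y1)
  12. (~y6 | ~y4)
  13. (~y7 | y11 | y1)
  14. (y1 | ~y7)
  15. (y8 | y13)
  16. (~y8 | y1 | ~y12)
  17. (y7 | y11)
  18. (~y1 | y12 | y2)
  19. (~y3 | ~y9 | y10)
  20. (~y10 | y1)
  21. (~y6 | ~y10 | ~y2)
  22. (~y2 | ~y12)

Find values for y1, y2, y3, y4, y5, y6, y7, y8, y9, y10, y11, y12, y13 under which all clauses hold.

y1=T, y2=F, y3=F, y4=F, y5=T, y6=T, y7=T, y8=F, y9=F, y10=T, y11=F, y12=T, y13=T

Check each clause:
  1. (y6 | y1 | y12) — y1 is true.
  2. (y12 | y2 | ~y5) — y12 is true.
  3. (y9 | y6) — y6 is true.
  4. (y3 | y6 | y13) — y13 is true.
  5. (y6 | y3 | ~y7) — y6 is true.
  6. (~y11 | ~y10 | y8) — ~y11 is true.
  7. (y10 | y7) — y10 is true.
  8. (y1 | y5 | ~y11) — y1 is true.
  9. (~y5 | ~y11 | ~y1) — ~y11 is true.
  10. (y8 | ~y1 | ~y9) — ~y9 is true.
  11. (~y1 | ~y8) — ~y8 is true.
  12. (~y4 | ~y6) — ~y4 is true.
  13. (y11 | ~y7 | y1) — y1 is true.
  14. (~y7 | y1) — y1 is true.
  15. (y13 | y8) — y13 is true.
  16. (~y12 | y1 | ~y8) — ~y8 is true.
  17. (y11 | y7) — y7 is true.
  18. (y2 | y12 | ~y1) — y12 is true.
  19. (y10 | ~y9 | ~y3) — y10 is true.
  20. (~y10 | y1) — y1 is true.
  21. (~y2 | ~y6 | ~y10) — ~y2 is true.
  22. (~y12 | ~y2) — ~y2 is true.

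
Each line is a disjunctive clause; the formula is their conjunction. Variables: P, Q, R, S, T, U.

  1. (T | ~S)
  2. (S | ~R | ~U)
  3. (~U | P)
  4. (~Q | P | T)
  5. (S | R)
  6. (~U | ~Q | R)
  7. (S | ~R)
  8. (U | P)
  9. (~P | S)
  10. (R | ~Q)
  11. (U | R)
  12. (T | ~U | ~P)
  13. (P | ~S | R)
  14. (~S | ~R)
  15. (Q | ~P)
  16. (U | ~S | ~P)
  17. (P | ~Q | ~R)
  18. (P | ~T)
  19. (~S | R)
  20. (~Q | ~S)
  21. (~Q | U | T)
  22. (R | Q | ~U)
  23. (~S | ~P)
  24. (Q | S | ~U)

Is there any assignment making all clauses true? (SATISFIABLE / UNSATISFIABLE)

UNSATISFIABLE

S = True:
  propagation gives T=True, R=False; an empty clause results — contradiction.
S = False:
  propagation gives R=True; an empty clause results — contradiction.
Every branch closes, so no satisfying assignment exists.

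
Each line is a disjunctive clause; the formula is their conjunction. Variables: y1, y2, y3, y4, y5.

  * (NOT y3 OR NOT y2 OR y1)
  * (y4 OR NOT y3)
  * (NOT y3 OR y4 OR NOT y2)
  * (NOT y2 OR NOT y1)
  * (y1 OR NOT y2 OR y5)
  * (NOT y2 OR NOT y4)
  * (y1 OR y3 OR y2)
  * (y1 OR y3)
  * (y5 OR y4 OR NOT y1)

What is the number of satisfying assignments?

7

The models are:
  y1=F y2=F y3=T y4=T y5=F
  y1=F y2=F y3=T y4=T y5=T
  y1=T y2=F y3=F y4=F y5=T
  y1=T y2=F y3=F y4=T y5=F
  y1=T y2=F y3=F y4=T y5=T
  y1=T y2=F y3=T y4=T y5=F
  y1=T y2=F y3=T y4=T y5=T
Count: 7.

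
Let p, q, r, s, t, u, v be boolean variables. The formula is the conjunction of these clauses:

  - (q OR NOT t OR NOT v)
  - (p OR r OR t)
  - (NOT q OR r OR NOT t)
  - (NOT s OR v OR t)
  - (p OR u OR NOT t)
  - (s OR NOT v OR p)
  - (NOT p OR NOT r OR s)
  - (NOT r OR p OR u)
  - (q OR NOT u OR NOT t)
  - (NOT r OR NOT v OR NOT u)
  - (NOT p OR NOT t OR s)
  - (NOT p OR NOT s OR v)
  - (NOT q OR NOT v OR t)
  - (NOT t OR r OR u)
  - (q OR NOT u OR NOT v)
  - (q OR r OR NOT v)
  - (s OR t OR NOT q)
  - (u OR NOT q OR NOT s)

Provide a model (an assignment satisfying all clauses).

p=0, q=1, r=1, s=0, t=1, u=1, v=0

Set p = False and propagate.
For the remaining variables, q = True, r = True, s = False, t = True, u = True, v = False works.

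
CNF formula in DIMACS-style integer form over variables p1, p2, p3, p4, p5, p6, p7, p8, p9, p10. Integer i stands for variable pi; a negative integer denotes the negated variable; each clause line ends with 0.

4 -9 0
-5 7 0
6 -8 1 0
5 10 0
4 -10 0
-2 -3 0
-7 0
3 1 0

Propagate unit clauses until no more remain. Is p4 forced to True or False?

True

Unit clause (~p7) sets p7 = False.
From (p7 | ~p5) and p7 = False: p5 = False.
In (p10 | p5), p5 is now false; p10 must hold, so p10 = True.
(~p10 | p4) with p10 = True leaves only p4, so p4 = True.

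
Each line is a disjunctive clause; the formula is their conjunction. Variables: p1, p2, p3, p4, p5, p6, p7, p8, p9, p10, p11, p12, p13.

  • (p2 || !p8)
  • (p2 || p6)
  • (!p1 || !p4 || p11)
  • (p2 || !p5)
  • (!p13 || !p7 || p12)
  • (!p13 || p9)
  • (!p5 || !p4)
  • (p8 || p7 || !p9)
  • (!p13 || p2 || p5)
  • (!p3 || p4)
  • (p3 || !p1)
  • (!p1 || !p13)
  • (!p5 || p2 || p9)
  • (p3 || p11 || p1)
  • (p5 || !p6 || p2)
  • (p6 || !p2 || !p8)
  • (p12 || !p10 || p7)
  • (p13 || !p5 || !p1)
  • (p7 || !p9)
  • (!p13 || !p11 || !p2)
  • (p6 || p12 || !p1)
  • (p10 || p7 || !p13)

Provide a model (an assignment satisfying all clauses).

p1=1  p2=1  p3=1  p4=1  p5=0  p6=1  p7=1  p8=1  p9=0  p10=0  p11=1  p12=0  p13=0

Try p1 = True.
  then p3 is forced to True.
  then p4 is forced to True.
  then p11 is forced to True.
  then p5 is forced to False.
  then p13 is forced to False.
Set p2 = True and propagate.
Branch on p6: take p6 = True.
The remaining clauses are satisfied by p7 = True, p8 = True, p9 = False, p10 = False, p12 = False.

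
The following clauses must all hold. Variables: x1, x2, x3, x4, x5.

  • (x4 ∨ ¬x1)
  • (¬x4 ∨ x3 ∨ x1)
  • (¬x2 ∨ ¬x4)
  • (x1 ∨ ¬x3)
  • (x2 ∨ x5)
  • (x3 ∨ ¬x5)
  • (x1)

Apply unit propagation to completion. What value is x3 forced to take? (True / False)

Unit clause (x1) sets x1 = True.
In (x4 ∨ ¬x1), ¬x1 is now false; x4 must hold, so x4 = True.
From (¬x2 ∨ ¬x4) and x4 = True: x2 = False.
(x5 ∨ x2) with x2 = False leaves only x5, so x5 = True.
(x3 ∨ ¬x5): since x5 = True, the clause reduces to (x3). x3 = True.

True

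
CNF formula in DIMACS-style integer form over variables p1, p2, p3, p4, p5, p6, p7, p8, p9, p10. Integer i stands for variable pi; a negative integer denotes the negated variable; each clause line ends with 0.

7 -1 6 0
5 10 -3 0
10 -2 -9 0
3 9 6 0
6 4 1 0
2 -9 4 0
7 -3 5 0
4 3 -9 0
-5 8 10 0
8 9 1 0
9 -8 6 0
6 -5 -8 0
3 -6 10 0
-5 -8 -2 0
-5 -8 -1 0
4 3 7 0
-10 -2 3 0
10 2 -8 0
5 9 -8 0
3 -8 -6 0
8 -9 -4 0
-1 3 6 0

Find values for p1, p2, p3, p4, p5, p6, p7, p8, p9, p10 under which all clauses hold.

p1 = 1, p2 = 1, p3 = 1, p4 = 0, p5 = 0, p6 = 1, p7 = 1, p8 = 0, p9 = 0, p10 = 1

Pure literal: p7 appears only positively; assign p7 = True.
Branch on p1: take p1 = True.
For the remaining variables, p2 = True, p3 = True, p4 = False, p5 = False, p6 = True, p8 = False, p9 = False, p10 = True works.
Check each clause:
  1. (p7 \/ ~p1 \/ p6) — p7 is true.
  2. (~p3 \/ p10 \/ p5) — p10 is true.
  3. (~p2 \/ p10 \/ ~p9) — p10 is true.
  4. (p3 \/ p6 \/ p9) — p3 is true.
  5. (p1 \/ p4 \/ p6) — p1 is true.
  6. (p4 \/ p2 \/ ~p9) — p2 is true.
  7. (p7 \/ ~p3 \/ p5) — p7 is true.
  8. (~p9 \/ p4 \/ p3) — p3 is true.
  9. (p8 \/ p10 \/ ~p5) — p10 is true.
  10. (p8 \/ p1 \/ p9) — p1 is true.
  11. (~p8 \/ p6 \/ p9) — ~p8 is true.
  12. (p6 \/ ~p8 \/ ~p5) — ~p8 is true.
  13. (p10 \/ p3 \/ ~p6) — p10 is true.
  14. (~p8 \/ ~p2 \/ ~p5) — ~p8 is true.
  15. (~p1 \/ ~p8 \/ ~p5) — ~p8 is true.
  16. (p4 \/ p3 \/ p7) — p3 is true.
  17. (~p2 \/ ~p10 \/ p3) — p3 is true.
  18. (~p8 \/ p2 \/ p10) — ~p8 is true.
  19. (~p8 \/ p5 \/ p9) — ~p8 is true.
  20. (~p8 \/ p3 \/ ~p6) — ~p8 is true.
  21. (~p4 \/ p8 \/ ~p9) — ~p4 is true.
  22. (~p1 \/ p6 \/ p3) — p3 is true.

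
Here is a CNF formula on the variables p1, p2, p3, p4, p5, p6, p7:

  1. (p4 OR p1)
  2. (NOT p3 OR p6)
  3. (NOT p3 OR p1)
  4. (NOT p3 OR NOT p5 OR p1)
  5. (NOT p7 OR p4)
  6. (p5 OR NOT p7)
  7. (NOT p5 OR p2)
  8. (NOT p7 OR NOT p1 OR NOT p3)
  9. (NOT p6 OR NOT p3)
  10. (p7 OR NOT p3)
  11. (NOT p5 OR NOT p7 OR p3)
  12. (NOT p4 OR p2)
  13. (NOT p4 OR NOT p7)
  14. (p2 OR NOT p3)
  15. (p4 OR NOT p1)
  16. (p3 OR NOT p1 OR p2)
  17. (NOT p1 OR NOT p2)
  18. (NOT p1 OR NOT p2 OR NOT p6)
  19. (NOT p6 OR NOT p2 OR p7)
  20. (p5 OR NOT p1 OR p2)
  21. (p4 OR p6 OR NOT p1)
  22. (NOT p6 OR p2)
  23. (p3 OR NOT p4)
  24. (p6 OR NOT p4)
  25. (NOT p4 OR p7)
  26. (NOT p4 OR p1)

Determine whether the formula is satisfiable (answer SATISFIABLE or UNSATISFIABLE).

UNSATISFIABLE

p1 = True:
  propagation gives p4=True, p2=True; an empty clause results — contradiction.
p1 = False:
  propagation gives p4=True; an empty clause results — contradiction.
Every branch closes, so no satisfying assignment exists.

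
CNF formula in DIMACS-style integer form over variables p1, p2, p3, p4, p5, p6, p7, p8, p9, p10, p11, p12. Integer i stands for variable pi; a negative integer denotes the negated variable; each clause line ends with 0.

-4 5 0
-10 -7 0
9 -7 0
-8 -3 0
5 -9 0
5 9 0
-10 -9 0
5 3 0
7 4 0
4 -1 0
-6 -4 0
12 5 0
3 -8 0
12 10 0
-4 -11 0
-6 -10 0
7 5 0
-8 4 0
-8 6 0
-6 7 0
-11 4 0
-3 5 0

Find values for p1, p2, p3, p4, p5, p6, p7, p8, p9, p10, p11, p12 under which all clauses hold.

p1=1, p2=0, p3=1, p4=1, p5=1, p6=0, p7=0, p8=0, p9=0, p10=1, p11=0, p12=0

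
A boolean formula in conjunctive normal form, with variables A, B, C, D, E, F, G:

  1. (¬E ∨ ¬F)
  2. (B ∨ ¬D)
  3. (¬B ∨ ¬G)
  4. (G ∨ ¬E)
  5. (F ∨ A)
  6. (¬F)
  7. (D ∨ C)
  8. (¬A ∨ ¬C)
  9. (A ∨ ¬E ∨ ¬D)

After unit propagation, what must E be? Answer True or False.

Unit clause (¬F) sets F = False.
From (A ∨ F) and F = False: A = True.
In (¬C ∨ ¬A), ¬A is now false; ¬C must hold, so C = False.
From (C ∨ D) and C = False: D = True.
From (¬D ∨ B) and D = True: B = True.
In (¬G ∨ ¬B), ¬B is now false; ¬G must hold, so G = False.
(¬E ∨ G) with G = False leaves only ¬E, so E = False.

False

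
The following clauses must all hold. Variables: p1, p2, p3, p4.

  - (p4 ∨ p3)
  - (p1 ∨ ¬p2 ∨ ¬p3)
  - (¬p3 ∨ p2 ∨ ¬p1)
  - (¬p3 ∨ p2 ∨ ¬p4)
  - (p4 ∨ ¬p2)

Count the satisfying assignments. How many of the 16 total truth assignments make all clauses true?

6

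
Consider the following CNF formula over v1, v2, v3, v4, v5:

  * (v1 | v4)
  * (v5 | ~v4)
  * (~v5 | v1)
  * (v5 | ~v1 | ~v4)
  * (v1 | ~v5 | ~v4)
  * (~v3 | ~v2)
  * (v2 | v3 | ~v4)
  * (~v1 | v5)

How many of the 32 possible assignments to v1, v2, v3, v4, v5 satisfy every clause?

5

Satisfying assignments:
  v1=1 v2=0 v3=0 v4=0 v5=1
  v1=1 v2=0 v3=1 v4=0 v5=1
  v1=1 v2=0 v3=1 v4=1 v5=1
  v1=1 v2=1 v3=0 v4=0 v5=1
  v1=1 v2=1 v3=0 v4=1 v5=1
Count: 5.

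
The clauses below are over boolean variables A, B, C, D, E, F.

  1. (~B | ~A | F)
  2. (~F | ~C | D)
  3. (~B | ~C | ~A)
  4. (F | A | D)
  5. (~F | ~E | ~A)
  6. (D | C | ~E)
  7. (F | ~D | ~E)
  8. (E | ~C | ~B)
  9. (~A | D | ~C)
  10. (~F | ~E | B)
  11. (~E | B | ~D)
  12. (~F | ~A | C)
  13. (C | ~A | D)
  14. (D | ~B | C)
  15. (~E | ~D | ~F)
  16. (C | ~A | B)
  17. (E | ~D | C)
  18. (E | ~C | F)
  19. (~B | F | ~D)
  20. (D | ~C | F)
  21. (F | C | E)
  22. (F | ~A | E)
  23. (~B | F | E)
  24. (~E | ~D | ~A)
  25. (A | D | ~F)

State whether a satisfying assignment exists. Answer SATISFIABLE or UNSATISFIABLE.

Set A = False and propagate.
Branch on B: take B = False.
Set C = True and propagate.
For the remaining variables, D = True, E = False, F = True works.
So A=False, B=False, C=True, D=True, E=False, F=True is a satisfying assignment.

SATISFIABLE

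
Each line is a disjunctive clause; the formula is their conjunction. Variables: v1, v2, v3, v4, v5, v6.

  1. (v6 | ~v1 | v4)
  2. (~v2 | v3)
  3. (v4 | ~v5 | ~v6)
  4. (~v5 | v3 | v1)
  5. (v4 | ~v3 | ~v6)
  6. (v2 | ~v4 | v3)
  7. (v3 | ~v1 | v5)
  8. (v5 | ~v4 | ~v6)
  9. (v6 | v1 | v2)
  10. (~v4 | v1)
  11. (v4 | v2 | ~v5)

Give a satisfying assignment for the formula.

v1=T  v2=T  v3=T  v4=T  v5=T  v6=T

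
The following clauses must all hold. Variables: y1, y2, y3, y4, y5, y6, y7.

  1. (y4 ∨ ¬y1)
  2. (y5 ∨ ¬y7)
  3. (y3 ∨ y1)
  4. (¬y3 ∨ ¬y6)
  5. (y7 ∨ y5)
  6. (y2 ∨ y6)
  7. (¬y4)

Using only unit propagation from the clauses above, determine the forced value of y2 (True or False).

Unit clause (¬y4) sets y4 = False.
(y4 ∨ ¬y1) with y4 = False leaves only ¬y1, so y1 = False.
From (y1 ∨ y3) and y1 = False: y3 = True.
From (¬y3 ∨ ¬y6) and y3 = True: y6 = False.
In (y6 ∨ y2), y6 is now false; y2 must hold, so y2 = True.

True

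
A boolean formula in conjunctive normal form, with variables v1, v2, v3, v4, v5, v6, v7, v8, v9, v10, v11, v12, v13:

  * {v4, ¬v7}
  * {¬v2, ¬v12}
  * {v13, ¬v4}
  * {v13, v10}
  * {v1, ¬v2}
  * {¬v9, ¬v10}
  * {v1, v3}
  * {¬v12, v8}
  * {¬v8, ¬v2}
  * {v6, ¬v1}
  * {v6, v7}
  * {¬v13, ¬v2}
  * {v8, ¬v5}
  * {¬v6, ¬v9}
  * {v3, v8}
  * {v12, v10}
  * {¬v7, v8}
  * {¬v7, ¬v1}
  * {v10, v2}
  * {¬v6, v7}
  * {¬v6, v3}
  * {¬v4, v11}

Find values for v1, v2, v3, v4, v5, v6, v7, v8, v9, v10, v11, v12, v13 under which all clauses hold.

v1 = F, v2 = F, v3 = T, v4 = T, v5 = F, v6 = F, v7 = T, v8 = T, v9 = F, v10 = T, v11 = T, v12 = T, v13 = T

v3 occurs only positively in the remaining clauses — set v3 = True.
Pure literal: v5 appears only negated; assign v5 = False.
Branch on v1: take v1 = False.
  then v2 is forced to False.
  then v10 is forced to True.
  then v9 is forced to False.
Try v4 = True.
  then v13 is forced to True.
  then v11 is forced to True.
The remaining clauses are satisfied by v6 = False, v7 = True, v8 = True, v12 = True.
Every clause has at least one true literal under this assignment.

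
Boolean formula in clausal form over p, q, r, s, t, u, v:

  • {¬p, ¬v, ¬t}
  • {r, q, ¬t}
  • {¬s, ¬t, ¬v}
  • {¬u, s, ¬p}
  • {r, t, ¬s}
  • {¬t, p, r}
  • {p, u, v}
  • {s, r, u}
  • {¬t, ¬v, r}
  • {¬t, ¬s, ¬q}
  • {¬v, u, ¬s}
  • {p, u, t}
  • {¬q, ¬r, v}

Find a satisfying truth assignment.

Branch on p: take p = False.
Try q = False.
For the remaining variables, r = True, s = True, t = False, u = True, v = False works.
Every clause has at least one true literal under this assignment.

p=F, q=F, r=T, s=T, t=F, u=T, v=F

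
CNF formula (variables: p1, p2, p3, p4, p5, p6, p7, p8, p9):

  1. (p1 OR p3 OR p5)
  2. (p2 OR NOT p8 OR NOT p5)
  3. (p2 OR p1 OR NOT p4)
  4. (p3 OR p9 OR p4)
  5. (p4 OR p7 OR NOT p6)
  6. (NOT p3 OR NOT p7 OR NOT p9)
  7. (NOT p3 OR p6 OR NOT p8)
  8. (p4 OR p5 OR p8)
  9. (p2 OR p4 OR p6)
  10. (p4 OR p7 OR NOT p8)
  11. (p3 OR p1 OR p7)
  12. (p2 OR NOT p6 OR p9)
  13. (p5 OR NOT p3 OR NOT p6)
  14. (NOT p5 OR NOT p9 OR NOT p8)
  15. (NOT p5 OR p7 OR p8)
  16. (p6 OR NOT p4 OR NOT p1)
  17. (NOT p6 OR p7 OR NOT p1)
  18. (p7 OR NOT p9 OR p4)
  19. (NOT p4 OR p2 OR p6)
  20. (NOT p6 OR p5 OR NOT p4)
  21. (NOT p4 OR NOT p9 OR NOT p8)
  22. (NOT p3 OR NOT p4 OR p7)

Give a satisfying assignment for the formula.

p1=True  p2=False  p3=False  p4=True  p5=True  p6=True  p7=True  p8=False  p9=True

Set p1 = True and propagate.
Set p2 = False and propagate.
The remaining clauses are satisfied by p3 = False, p4 = True, p5 = True, p6 = True, p7 = True, p8 = False, p9 = True.
Every clause has at least one true literal under this assignment.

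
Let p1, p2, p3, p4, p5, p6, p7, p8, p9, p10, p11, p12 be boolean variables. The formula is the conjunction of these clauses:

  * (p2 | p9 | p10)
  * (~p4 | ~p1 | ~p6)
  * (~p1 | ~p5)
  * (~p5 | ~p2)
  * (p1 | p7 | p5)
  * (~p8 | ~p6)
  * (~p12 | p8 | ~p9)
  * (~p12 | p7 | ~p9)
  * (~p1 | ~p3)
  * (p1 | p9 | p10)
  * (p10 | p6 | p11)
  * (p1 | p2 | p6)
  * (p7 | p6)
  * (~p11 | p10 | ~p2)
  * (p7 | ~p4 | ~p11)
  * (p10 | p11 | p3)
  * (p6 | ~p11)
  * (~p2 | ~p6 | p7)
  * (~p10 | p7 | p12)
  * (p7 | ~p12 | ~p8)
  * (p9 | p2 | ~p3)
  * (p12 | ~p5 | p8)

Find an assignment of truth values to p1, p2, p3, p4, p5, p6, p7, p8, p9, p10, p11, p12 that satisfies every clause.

p1 = T, p2 = F, p3 = F, p4 = F, p5 = F, p6 = T, p7 = T, p8 = F, p9 = F, p10 = T, p11 = F, p12 = F

Pure literal: p4 appears only negated; assign p4 = False.
p7 occurs only positively in the remaining clauses — set p7 = True.
Try p1 = True.
  then p5 is forced to False.
  then p3 is forced to False.
Set p2 = False and propagate.
Branch on p6: take p6 = True.
  then p8 is forced to False.
The remaining clauses are satisfied by p9 = False, p10 = True, p11 = False, p12 = False.
Every clause has at least one true literal under this assignment.
Check each clause:
  1. (p2 | p10 | p9) — p10 is true.
  2. (~p1 | ~p4 | ~p6) — ~p4 is true.
  3. (~p5 | ~p1) — ~p5 is true.
  4. (~p2 | ~p5) — ~p5 is true.
  5. (p5 | p1 | p7) — p1 is true.
  6. (~p8 | ~p6) — ~p8 is true.
  7. (p8 | ~p12 | ~p9) — ~p12 is true.
  8. (~p12 | ~p9 | p7) — ~p9 is true.
  9. (~p3 | ~p1) — ~p3 is true.
  10. (p10 | p1 | p9) — p10 is true.
  11. (p6 | p10 | p11) — p10 is true.
  12. (p6 | p1 | p2) — p1 is true.
  13. (p6 | p7) — p6 is true.
  14. (p10 | ~p2 | ~p11) — p10 is true.
  15. (p7 | ~p11 | ~p4) — ~p4 is true.
  16. (p3 | p10 | p11) — p10 is true.
  17. (p6 | ~p11) — ~p11 is true.
  18. (~p6 | p7 | ~p2) — ~p2 is true.
  19. (p7 | p12 | ~p10) — p7 is true.
  20. (~p8 | ~p12 | p7) — ~p8 is true.
  21. (p2 | ~p3 | p9) — ~p3 is true.
  22. (~p5 | p8 | p12) — ~p5 is true.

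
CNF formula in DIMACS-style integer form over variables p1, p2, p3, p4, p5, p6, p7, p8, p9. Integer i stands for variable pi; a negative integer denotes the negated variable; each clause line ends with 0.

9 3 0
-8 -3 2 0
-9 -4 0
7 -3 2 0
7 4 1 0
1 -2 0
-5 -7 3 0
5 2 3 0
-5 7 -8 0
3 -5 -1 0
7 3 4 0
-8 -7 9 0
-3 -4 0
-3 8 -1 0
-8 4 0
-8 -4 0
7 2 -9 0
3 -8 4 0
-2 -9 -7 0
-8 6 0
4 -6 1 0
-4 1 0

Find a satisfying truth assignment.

p1 = 0, p2 = 0, p3 = 1, p4 = 0, p5 = 0, p6 = 0, p7 = 1, p8 = 0, p9 = 1

Check each clause:
  1. (p3 \/ p9) — p9 is true.
  2. (p2 \/ ~p3 \/ ~p8) — ~p8 is true.
  3. (~p9 \/ ~p4) — ~p4 is true.
  4. (~p3 \/ p7 \/ p2) — p7 is true.
  5. (p4 \/ p7 \/ p1) — p7 is true.
  6. (~p2 \/ p1) — ~p2 is true.
  7. (~p7 \/ ~p5 \/ p3) — p3 is true.
  8. (p3 \/ p2 \/ p5) — p3 is true.
  9. (~p5 \/ p7 \/ ~p8) — ~p8 is true.
  10. (~p5 \/ ~p1 \/ p3) — p3 is true.
  11. (p3 \/ p7 \/ p4) — p3 is true.
  12. (~p7 \/ p9 \/ ~p8) — ~p8 is true.
  13. (~p4 \/ ~p3) — ~p4 is true.
  14. (p8 \/ ~p3 \/ ~p1) — ~p1 is true.
  15. (~p8 \/ p4) — ~p8 is true.
  16. (~p8 \/ ~p4) — ~p8 is true.
  17. (~p9 \/ p2 \/ p7) — p7 is true.
  18. (~p8 \/ p4 \/ p3) — ~p8 is true.
  19. (~p2 \/ ~p7 \/ ~p9) — ~p2 is true.
  20. (p6 \/ ~p8) — ~p8 is true.
  21. (p1 \/ ~p6 \/ p4) — ~p6 is true.
  22. (p1 \/ ~p4) — ~p4 is true.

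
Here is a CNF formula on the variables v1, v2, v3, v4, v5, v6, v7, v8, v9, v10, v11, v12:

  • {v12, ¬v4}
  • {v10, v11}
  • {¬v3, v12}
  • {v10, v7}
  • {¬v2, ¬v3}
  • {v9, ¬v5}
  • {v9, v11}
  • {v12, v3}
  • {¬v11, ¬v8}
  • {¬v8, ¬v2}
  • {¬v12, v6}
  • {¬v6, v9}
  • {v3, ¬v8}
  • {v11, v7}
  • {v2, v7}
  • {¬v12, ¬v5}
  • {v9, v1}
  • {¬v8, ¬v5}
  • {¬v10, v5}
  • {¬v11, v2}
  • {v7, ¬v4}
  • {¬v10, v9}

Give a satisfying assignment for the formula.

v1=True, v2=True, v3=False, v4=True, v5=False, v6=True, v7=True, v8=False, v9=True, v10=False, v11=True, v12=True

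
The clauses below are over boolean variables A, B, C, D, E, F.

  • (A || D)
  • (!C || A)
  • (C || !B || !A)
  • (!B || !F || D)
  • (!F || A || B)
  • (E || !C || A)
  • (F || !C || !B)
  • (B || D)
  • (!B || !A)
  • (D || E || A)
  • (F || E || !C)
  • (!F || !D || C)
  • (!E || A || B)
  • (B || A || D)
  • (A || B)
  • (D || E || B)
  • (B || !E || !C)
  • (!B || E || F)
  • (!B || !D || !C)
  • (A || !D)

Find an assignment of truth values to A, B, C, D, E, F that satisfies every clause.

A=True  B=False  C=False  D=True  E=True  F=False

Branch on A: take A = True.
  then B is forced to False.
  then D is forced to True.
The remaining clauses are satisfied by C = False, E = True, F = False.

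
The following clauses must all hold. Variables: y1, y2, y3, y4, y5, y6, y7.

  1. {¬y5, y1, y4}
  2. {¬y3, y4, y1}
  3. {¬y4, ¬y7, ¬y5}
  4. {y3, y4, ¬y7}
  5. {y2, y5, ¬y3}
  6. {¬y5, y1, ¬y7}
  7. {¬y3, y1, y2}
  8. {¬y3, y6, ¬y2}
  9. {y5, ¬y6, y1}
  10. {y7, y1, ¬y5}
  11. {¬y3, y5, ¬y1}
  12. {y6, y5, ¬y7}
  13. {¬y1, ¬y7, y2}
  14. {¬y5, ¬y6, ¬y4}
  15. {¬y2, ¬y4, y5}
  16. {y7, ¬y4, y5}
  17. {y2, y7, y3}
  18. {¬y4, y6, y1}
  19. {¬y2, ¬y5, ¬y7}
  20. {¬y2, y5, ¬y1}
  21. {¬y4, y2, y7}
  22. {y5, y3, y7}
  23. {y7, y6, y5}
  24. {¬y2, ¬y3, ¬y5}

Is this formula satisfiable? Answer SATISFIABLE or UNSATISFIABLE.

SATISFIABLE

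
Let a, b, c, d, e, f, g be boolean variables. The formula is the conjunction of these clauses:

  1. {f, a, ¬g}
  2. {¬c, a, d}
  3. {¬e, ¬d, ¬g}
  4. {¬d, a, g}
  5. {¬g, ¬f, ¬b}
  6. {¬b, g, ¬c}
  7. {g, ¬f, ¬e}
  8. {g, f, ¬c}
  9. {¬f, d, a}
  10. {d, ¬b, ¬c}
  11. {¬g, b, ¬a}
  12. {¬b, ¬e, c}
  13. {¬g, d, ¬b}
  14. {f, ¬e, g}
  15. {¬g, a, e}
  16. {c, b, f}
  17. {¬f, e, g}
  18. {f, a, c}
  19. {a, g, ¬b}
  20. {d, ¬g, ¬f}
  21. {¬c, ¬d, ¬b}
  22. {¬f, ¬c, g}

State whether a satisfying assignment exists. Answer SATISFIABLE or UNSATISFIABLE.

Set a = True and propagate.
Set b = True and propagate.
Set c = False and propagate.
  then e is forced to False.
For the remaining variables, d = True, f = False, g = True works.
So a = True, b = True, c = False, d = True, e = False, f = False, g = True is a satisfying assignment.

SATISFIABLE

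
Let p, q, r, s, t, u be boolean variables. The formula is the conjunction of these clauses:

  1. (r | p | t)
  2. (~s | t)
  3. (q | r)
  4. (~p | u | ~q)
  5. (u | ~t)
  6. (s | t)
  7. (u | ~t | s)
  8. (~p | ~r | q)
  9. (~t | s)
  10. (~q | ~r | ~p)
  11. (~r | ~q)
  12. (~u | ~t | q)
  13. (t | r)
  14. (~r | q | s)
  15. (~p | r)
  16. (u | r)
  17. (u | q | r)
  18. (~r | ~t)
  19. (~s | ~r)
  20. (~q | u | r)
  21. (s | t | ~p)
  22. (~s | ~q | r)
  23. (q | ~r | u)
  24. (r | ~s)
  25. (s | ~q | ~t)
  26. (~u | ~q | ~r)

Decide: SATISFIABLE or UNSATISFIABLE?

UNSATISFIABLE

r = True:
  propagation gives q=False, p=False, s=True; an empty clause results — contradiction.
r = False:
  propagation gives q=True, t=True, u=True, s=True; an empty clause results — contradiction.
Every branch closes, so no satisfying assignment exists.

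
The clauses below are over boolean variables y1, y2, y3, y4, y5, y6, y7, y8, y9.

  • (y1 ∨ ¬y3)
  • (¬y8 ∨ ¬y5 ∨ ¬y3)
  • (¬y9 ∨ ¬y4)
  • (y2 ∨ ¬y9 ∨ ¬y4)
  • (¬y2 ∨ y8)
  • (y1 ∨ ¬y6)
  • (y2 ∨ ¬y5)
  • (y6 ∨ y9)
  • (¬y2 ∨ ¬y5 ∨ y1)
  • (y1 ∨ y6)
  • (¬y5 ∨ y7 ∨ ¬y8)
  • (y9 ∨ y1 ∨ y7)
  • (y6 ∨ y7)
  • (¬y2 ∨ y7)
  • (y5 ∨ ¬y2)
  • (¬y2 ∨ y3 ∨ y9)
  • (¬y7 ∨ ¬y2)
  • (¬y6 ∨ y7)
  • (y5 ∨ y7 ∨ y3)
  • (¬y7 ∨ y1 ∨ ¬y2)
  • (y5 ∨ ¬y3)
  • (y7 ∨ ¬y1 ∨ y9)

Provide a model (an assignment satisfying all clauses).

y4 occurs only negated in the remaining clauses — set y4 = False.
Try y1 = True.
Branch on y2: take y2 = False.
  then y5 is forced to False.
  then y3 is forced to False.
  then y7 is forced to True.
Branch on y6: take y6 = True.
y8, y9 are now unconstrained; take y8 = False, y9 = True.
Every clause has at least one true literal under this assignment.

y1=1  y2=0  y3=0  y4=0  y5=0  y6=1  y7=1  y8=0  y9=1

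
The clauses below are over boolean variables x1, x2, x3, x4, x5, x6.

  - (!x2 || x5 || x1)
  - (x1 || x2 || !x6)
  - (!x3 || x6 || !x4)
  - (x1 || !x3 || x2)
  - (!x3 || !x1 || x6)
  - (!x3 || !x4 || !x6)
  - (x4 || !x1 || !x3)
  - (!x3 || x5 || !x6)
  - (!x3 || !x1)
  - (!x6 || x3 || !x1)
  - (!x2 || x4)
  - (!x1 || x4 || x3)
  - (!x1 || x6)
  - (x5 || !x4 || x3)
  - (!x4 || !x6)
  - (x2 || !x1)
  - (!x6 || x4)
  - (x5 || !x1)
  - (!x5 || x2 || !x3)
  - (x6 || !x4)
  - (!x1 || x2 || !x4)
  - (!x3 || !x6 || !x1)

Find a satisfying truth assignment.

x1=F  x2=F  x3=F  x4=F  x5=T  x6=F

Check each clause:
  1. (!x2 || x5 || x1) — x5 is true.
  2. (x2 || x1 || !x6) — !x6 is true.
  3. (!x3 || !x4 || x6) — !x4 is true.
  4. (x1 || x2 || !x3) — !x3 is true.
  5. (x6 || !x3 || !x1) — !x3 is true.
  6. (!x6 || !x3 || !x4) — !x6 is true.
  7. (x4 || !x1 || !x3) — !x3 is true.
  8. (!x3 || !x6 || x5) — x5 is true.
  9. (!x1 || !x3) — !x3 is true.
  10. (!x1 || !x6 || x3) — !x6 is true.
  11. (x4 || !x2) — !x2 is true.
  12. (x3 || !x1 || x4) — !x1 is true.
  13. (x6 || !x1) — !x1 is true.
  14. (x3 || !x4 || x5) — !x4 is true.
  15. (!x6 || !x4) — !x6 is true.
  16. (!x1 || x2) — !x1 is true.
  17. (x4 || !x6) — !x6 is true.
  18. (!x1 || x5) — x5 is true.
  19. (x2 || !x3 || !x5) — !x3 is true.
  20. (!x4 || x6) — !x4 is true.
  21. (!x4 || !x1 || x2) — !x4 is true.
  22. (!x1 || !x3 || !x6) — !x6 is true.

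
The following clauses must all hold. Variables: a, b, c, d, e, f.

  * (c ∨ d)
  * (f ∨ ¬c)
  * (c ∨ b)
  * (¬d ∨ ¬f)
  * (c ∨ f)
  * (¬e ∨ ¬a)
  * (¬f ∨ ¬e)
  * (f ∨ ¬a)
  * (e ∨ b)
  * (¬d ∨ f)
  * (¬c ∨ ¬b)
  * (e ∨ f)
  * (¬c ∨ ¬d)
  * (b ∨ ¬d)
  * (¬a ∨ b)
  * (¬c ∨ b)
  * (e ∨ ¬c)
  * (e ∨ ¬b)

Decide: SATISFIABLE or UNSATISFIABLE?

c = True:
  propagation gives f=True, d=False, e=False; an empty clause results — contradiction.
c = False:
  propagation gives d=True, b=True, f=False; an empty clause results — contradiction.
Every branch closes, so no satisfying assignment exists.

UNSATISFIABLE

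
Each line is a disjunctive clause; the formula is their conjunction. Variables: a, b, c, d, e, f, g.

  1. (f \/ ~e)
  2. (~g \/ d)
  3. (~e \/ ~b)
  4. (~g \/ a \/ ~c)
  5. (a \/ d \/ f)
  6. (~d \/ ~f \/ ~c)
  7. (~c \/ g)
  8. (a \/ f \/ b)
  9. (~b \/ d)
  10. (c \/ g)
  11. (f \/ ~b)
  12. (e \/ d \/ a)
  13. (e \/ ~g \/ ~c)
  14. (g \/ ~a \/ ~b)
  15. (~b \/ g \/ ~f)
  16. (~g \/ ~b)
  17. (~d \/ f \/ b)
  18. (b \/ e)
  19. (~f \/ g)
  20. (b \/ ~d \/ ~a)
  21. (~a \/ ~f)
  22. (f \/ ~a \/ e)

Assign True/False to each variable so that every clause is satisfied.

a=0, b=0, c=0, d=1, e=1, f=1, g=1

Branch on a: take a = False.
The remaining clauses are satisfied by b = False, c = False, d = True, e = True, f = True, g = True.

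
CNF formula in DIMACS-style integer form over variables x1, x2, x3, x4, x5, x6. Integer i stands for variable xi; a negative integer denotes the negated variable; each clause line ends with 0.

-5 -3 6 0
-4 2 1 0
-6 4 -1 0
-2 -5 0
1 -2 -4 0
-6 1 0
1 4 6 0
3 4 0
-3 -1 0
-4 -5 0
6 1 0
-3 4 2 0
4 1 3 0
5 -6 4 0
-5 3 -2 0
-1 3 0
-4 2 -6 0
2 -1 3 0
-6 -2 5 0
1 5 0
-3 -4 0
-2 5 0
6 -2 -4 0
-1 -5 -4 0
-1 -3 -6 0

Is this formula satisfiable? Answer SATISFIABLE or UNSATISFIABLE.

x1 = True:
  propagation gives x3=False; an empty clause results — contradiction.
x1 = False:
  propagation gives x6=False; an empty clause results — contradiction.
Every branch closes, so no satisfying assignment exists.

UNSATISFIABLE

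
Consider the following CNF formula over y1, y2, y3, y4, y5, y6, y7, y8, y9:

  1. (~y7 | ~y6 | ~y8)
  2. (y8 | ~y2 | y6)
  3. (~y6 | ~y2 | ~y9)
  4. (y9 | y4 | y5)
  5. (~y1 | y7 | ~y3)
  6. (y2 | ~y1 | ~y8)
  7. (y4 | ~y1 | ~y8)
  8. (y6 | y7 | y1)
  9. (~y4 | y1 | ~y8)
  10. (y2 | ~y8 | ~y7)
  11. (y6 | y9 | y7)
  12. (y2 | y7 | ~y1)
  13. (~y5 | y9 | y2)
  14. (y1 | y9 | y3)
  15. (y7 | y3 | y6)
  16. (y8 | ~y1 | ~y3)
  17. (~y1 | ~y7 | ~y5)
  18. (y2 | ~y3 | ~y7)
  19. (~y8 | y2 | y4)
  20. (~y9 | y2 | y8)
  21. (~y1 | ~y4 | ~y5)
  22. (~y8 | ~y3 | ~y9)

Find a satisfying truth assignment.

y1 = 0  y2 = 1  y3 = 1  y4 = 1  y5 = 1  y6 = 1  y7 = 1  y8 = 0  y9 = 0

Check each clause:
  1. (~y8 | ~y7 | ~y6) — ~y8 is true.
  2. (y8 | ~y2 | y6) — y6 is true.
  3. (~y9 | ~y6 | ~y2) — ~y9 is true.
  4. (y4 | y5 | y9) — y4 is true.
  5. (~y3 | ~y1 | y7) — ~y1 is true.
  6. (~y8 | y2 | ~y1) — ~y8 is true.
  7. (~y8 | ~y1 | y4) — ~y8 is true.
  8. (y7 | y1 | y6) — y6 is true.
  9. (y1 | ~y4 | ~y8) — ~y8 is true.
  10. (~y7 | ~y8 | y2) — ~y8 is true.
  11. (y9 | y7 | y6) — y6 is true.
  12. (y7 | ~y1 | y2) — y2 is true.
  13. (y9 | y2 | ~y5) — y2 is true.
  14. (y3 | y9 | y1) — y3 is true.
  15. (y6 | y3 | y7) — y3 is true.
  16. (~y3 | ~y1 | y8) — ~y1 is true.
  17. (~y5 | ~y1 | ~y7) — ~y1 is true.
  18. (~y3 | ~y7 | y2) — y2 is true.
  19. (y4 | ~y8 | y2) — ~y8 is true.
  20. (~y9 | y8 | y2) — y2 is true.
  21. (~y4 | ~y5 | ~y1) — ~y1 is true.
  22. (~y3 | ~y8 | ~y9) — ~y8 is true.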